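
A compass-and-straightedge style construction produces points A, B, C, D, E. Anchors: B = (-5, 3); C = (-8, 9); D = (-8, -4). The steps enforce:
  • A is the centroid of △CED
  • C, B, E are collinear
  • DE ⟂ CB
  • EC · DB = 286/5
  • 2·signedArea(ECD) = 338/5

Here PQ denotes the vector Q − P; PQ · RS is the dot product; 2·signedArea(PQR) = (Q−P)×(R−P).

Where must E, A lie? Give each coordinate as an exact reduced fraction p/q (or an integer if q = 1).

A = (-94/15, 6/5)
E = (-14/5, -7/5)

1. E_x = -14/5  [C, B, E are collinear ∩ DE ⟂ CB]
2. E_y = -7/5  [C, B, E are collinear ∩ DE ⟂ CB]
   → E = (-14/5, -7/5)
3. A_x = -94/15  [A is the centroid of △CED]
4. A_y = 6/5  [A is the centroid of △CED]
   → A = (-94/15, 6/5)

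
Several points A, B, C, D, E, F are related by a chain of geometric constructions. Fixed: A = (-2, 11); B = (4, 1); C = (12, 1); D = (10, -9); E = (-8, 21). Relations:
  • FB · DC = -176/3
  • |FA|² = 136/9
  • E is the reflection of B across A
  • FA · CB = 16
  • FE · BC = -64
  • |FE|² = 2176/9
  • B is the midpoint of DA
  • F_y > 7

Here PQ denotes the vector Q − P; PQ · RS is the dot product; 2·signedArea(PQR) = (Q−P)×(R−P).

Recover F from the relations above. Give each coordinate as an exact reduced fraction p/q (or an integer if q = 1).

F = (0, 23/3)

1. F_x = 0  [FB · DC = -176/3 ∩ FA · CB = 16]
2. F_y = 23/3  [FB · DC = -176/3 ∩ FA · CB = 16]
   → F = (0, 23/3)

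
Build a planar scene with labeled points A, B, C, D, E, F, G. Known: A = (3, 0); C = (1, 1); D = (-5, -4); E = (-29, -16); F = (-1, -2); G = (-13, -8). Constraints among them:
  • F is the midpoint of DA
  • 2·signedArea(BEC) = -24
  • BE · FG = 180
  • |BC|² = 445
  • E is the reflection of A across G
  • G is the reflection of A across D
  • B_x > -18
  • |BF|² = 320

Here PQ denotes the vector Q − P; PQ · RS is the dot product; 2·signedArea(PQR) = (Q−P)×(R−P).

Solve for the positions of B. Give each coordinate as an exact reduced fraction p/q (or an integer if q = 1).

B = (-17, -10)

1. B_x = -17  [2·signedArea(BEC) = -24 ∩ BE · FG = 180]
2. B_y = -10  [2·signedArea(BEC) = -24 ∩ BE · FG = 180]
   → B = (-17, -10)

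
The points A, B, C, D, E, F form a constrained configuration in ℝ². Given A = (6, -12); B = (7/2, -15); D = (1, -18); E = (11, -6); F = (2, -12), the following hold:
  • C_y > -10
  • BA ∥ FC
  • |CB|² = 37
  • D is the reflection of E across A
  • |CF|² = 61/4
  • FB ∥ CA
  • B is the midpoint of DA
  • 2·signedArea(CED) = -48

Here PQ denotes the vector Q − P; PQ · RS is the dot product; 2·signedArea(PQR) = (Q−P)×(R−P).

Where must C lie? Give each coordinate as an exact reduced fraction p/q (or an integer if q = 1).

C = (9/2, -9)

1. C_x = 9/2  [FB ∥ CA ∩ BA ∥ FC]
2. C_y = -9  [FB ∥ CA ∩ BA ∥ FC]
   → C = (9/2, -9)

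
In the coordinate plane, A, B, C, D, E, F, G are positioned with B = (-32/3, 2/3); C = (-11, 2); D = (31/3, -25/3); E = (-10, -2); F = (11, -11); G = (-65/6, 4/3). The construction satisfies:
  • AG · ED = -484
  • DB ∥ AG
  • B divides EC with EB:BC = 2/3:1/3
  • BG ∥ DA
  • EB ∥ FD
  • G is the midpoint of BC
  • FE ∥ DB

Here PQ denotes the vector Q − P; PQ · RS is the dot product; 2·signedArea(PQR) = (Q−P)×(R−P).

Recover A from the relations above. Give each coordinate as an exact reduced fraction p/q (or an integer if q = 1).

1. A_x = 61/6  [DB ∥ AG ∩ BG ∥ DA]
2. A_y = -23/3  [DB ∥ AG ∩ BG ∥ DA]
   → A = (61/6, -23/3)

A = (61/6, -23/3)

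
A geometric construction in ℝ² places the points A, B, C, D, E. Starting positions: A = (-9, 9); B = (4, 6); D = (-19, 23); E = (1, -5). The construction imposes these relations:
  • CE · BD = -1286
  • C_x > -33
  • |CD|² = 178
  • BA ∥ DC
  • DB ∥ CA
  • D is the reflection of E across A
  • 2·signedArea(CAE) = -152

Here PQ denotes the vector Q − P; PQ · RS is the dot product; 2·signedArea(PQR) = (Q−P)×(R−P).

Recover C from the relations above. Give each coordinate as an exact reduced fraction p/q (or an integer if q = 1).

1. C_x = -32  [DB ∥ CA ∩ BA ∥ DC]
2. C_y = 26  [DB ∥ CA ∩ BA ∥ DC]
   → C = (-32, 26)

C = (-32, 26)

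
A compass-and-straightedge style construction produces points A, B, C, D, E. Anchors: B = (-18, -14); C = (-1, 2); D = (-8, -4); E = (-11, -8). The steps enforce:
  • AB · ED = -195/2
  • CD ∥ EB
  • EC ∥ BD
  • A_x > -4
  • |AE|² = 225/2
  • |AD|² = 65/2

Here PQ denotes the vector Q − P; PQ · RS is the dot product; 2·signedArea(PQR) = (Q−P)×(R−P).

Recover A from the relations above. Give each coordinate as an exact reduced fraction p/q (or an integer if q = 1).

A = (-7/2, -1/2)

1. A_x = -7/2  [line -3·x + -4·y + -25/2 = 0 ∩ |AD|² = 65/2]
2. A_y = -1/2  [line -3·x + -4·y + -25/2 = 0 ∩ |AD|² = 65/2]
   → A = (-7/2, -1/2)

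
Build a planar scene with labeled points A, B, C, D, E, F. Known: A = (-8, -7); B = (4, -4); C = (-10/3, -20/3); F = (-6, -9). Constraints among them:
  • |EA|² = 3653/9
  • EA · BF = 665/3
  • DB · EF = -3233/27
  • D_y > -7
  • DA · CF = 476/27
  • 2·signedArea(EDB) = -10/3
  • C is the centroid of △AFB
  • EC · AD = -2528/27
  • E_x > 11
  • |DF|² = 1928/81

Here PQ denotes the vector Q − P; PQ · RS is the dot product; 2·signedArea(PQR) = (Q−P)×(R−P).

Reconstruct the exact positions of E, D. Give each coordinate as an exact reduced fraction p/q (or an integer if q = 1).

D = (-16/9, -59/9)
E = (34/3, -4/3)

1. E_x = 34/3  [line 10·x + 5·y + -320/3 = 0 ∩ |EA|² = 3653/9]
2. E_y = -4/3  [line 10·x + 5·y + -320/3 = 0 ∩ |EA|² = 3653/9]
   → E = (34/3, -4/3)
3. D_x = -16/9  [2·signedArea(EDB) = -10/3 ∩ DA · CF = 476/27]
4. D_y = -59/9  [2·signedArea(EDB) = -10/3 ∩ DA · CF = 476/27]
   → D = (-16/9, -59/9)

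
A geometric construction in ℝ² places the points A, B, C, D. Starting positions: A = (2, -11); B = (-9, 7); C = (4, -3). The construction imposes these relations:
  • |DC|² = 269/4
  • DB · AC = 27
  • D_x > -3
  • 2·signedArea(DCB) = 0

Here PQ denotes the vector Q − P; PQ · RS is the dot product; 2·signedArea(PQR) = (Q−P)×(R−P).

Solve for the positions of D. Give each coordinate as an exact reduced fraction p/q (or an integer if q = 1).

D = (-5/2, 2)

1. D_x = -5/2  [2·signedArea(DCB) = 0 ∩ DB · AC = 27]
2. D_y = 2  [2·signedArea(DCB) = 0 ∩ DB · AC = 27]
   → D = (-5/2, 2)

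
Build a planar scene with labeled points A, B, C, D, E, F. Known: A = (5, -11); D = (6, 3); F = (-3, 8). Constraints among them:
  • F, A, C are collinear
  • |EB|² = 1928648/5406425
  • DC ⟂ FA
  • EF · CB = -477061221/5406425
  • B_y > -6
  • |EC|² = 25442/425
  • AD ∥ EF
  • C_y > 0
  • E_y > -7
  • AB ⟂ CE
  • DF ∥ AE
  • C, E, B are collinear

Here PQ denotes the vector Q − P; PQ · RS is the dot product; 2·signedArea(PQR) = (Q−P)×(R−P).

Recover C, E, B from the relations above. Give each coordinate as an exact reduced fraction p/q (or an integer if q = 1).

B = (-19896398/5406425, -29711536/5406425)
C = (61/425, 227/425)
E = (-4, -6)

1. C_x = 61/425  [F, A, C are collinear ∩ DC ⟂ FA]
2. C_y = 227/425  [F, A, C are collinear ∩ DC ⟂ FA]
   → C = (61/425, 227/425)
3. E_x = -4  [AD ∥ EF ∩ DF ∥ AE]
4. E_y = -6  [AD ∥ EF ∩ DF ∥ AE]
   → E = (-4, -6)
5. B_x = -19896398/5406425  [C, E, B are collinear ∩ AB ⟂ CE]
6. B_y = -29711536/5406425  [C, E, B are collinear ∩ AB ⟂ CE]
   → B = (-19896398/5406425, -29711536/5406425)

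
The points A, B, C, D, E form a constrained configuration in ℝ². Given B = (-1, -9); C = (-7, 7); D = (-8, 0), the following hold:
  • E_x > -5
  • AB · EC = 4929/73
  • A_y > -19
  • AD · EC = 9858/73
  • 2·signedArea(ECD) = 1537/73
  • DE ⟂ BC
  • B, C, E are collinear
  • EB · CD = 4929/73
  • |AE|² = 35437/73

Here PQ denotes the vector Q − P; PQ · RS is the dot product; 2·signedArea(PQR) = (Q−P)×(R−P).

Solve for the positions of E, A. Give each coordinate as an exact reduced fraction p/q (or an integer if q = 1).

1. E_x = -352/73  [B, C, E are collinear ∩ DE ⟂ BC]
2. E_y = 87/73  [B, C, E are collinear ∩ DE ⟂ BC]
   → E = (-352/73, 87/73)
3. A_x = 6  [line 159/73·x + -424/73·y + -8586/73 = 0 ∩ |AE|² = 35437/73]
4. A_y = -18  [line 159/73·x + -424/73·y + -8586/73 = 0 ∩ |AE|² = 35437/73]
   → A = (6, -18)

A = (6, -18)
E = (-352/73, 87/73)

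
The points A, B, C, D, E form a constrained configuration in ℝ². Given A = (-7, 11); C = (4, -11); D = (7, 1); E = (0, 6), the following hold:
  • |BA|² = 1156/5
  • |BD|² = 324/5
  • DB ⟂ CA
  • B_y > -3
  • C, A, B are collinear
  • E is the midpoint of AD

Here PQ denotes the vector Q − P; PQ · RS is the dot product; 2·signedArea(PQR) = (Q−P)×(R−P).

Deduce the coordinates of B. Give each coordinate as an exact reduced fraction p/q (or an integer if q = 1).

B = (-1/5, -13/5)

1. B_x = -1/5  [C, A, B are collinear ∩ DB ⟂ CA]
2. B_y = -13/5  [C, A, B are collinear ∩ DB ⟂ CA]
   → B = (-1/5, -13/5)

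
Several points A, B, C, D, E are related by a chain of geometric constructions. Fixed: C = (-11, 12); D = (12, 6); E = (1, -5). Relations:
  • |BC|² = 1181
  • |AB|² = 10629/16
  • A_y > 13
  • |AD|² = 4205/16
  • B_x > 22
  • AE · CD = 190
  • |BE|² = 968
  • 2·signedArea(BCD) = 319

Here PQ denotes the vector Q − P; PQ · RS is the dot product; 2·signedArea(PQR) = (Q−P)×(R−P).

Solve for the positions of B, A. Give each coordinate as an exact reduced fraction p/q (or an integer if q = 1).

1. B_x = 23  [line 6·x + 23·y + -529 = 0 ∩ |BE|² = 968]
2. B_y = 17  [line 6·x + 23·y + -529 = 0 ∩ |BE|² = 968]
   → B = (23, 17)
3. A_x = -5/2  [line -23·x + 6·y + -137 = 0 ∩ |AD|² = 4205/16]
4. A_y = 53/4  [line -23·x + 6·y + -137 = 0 ∩ |AD|² = 4205/16]
   → A = (-5/2, 53/4)

A = (-5/2, 53/4)
B = (23, 17)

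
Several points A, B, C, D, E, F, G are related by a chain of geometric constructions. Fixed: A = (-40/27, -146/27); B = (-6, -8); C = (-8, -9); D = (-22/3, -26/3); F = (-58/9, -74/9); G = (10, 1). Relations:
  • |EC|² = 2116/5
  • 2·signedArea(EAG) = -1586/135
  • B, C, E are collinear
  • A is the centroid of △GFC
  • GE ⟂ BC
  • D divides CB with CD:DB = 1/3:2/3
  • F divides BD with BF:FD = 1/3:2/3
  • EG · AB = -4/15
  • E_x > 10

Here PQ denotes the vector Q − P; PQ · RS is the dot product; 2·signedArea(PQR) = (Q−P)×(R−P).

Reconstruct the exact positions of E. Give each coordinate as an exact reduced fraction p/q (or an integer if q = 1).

E = (52/5, 1/5)

1. E_x = 52/5  [B, C, E are collinear ∩ GE ⟂ BC]
2. E_y = 1/5  [B, C, E are collinear ∩ GE ⟂ BC]
   → E = (52/5, 1/5)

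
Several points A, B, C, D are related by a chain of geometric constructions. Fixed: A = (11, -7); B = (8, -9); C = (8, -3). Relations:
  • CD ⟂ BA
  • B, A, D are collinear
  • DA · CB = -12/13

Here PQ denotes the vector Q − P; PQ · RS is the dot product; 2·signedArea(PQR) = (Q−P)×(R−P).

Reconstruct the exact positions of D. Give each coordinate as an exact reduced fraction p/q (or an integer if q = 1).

D = (140/13, -93/13)

1. D_x = 140/13  [B, A, D are collinear ∩ CD ⟂ BA]
2. D_y = -93/13  [B, A, D are collinear ∩ CD ⟂ BA]
   → D = (140/13, -93/13)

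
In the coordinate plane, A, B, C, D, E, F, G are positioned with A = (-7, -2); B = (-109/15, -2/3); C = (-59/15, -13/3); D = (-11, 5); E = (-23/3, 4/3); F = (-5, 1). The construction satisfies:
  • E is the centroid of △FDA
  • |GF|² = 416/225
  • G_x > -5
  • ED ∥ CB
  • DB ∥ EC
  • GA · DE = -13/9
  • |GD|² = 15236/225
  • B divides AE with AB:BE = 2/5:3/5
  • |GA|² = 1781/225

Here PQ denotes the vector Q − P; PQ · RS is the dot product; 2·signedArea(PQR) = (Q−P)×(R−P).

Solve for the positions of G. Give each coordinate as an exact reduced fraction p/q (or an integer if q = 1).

1. G_x = -71/15  [line -10/3·x + 11/3·y + -131/9 = 0 ∩ |GD|² = 15236/225]
2. G_y = -1/3  [line -10/3·x + 11/3·y + -131/9 = 0 ∩ |GD|² = 15236/225]
   → G = (-71/15, -1/3)

G = (-71/15, -1/3)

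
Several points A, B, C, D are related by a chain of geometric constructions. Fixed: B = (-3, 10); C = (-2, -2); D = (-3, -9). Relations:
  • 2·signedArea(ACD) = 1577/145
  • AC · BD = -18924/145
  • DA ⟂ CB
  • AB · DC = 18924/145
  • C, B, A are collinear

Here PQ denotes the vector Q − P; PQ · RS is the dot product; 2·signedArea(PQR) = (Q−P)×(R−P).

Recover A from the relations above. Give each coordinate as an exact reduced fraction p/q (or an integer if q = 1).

1. A_x = -207/145  [C, B, A are collinear ∩ DA ⟂ CB]
2. A_y = -1286/145  [C, B, A are collinear ∩ DA ⟂ CB]
   → A = (-207/145, -1286/145)

A = (-207/145, -1286/145)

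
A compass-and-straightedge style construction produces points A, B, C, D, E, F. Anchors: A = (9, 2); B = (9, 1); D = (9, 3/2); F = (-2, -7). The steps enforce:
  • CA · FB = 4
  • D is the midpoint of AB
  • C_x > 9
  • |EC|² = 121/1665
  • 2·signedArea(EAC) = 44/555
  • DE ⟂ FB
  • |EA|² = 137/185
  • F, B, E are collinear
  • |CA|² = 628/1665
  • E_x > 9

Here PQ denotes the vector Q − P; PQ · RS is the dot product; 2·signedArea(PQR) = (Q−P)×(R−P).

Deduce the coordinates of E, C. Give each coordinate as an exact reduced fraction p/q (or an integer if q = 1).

1. E_x = 1709/185  [F, B, E are collinear ∩ DE ⟂ FB]
2. E_y = 217/185  [F, B, E are collinear ∩ DE ⟂ FB]
   → E = (1709/185, 217/185)
3. C_x = 5039/555  [CA · FB = 4 ∩ 2·signedArea(EAC) = 44/555]
4. C_y = 772/555  [CA · FB = 4 ∩ 2·signedArea(EAC) = 44/555]
   → C = (5039/555, 772/555)

C = (5039/555, 772/555)
E = (1709/185, 217/185)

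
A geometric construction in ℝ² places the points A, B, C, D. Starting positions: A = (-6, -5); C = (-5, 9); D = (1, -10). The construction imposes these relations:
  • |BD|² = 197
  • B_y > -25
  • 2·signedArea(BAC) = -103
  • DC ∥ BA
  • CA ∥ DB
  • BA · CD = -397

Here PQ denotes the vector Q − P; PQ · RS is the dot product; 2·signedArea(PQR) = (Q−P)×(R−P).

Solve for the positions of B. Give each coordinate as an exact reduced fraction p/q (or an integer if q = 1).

1. B_x = 0  [DC ∥ BA ∩ CA ∥ DB]
2. B_y = -24  [DC ∥ BA ∩ CA ∥ DB]
   → B = (0, -24)

B = (0, -24)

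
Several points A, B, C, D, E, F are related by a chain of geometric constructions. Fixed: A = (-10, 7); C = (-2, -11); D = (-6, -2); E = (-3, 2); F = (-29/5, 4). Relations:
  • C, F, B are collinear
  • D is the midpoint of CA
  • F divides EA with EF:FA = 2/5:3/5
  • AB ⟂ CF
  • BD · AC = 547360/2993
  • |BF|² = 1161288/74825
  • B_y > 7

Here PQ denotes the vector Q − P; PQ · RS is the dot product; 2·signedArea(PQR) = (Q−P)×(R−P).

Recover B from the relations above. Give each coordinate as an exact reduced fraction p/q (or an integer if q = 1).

1. B_x = -20255/2993  [C, F, B are collinear ∩ AB ⟂ CF]
2. B_y = 23402/2993  [C, F, B are collinear ∩ AB ⟂ CF]
   → B = (-20255/2993, 23402/2993)

B = (-20255/2993, 23402/2993)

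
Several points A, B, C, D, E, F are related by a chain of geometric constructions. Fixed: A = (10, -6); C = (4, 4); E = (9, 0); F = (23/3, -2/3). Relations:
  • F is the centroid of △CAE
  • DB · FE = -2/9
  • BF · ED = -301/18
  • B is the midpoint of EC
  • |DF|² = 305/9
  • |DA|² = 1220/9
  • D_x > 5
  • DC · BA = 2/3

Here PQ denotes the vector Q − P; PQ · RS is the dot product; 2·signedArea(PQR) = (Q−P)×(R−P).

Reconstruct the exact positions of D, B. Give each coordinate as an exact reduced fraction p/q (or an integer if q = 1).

B = (13/2, 2)
D = (16/3, 14/3)

1. B_x = 13/2  [B is the midpoint of EC]
2. B_y = 2  [B is the midpoint of EC]
   → B = (13/2, 2)
3. D_x = 16/3  [DB · FE = -2/9 ∩ DC · BA = 2/3]
4. D_y = 14/3  [DB · FE = -2/9 ∩ DC · BA = 2/3]
   → D = (16/3, 14/3)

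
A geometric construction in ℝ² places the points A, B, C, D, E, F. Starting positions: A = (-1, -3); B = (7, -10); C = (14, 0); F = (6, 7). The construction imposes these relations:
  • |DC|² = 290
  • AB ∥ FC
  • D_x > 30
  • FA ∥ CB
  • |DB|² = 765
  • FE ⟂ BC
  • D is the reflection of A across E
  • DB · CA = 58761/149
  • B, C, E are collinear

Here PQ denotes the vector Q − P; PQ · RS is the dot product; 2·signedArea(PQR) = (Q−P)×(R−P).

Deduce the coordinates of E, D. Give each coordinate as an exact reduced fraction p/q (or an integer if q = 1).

1. E_x = 2184/149  [B, C, E are collinear ∩ FE ⟂ BC]
2. E_y = 140/149  [B, C, E are collinear ∩ FE ⟂ BC]
   → E = (2184/149, 140/149)
3. D_x = 4517/149  [D is the reflection of A across E]
4. D_y = 727/149  [D is the reflection of A across E]
   → D = (4517/149, 727/149)

D = (4517/149, 727/149)
E = (2184/149, 140/149)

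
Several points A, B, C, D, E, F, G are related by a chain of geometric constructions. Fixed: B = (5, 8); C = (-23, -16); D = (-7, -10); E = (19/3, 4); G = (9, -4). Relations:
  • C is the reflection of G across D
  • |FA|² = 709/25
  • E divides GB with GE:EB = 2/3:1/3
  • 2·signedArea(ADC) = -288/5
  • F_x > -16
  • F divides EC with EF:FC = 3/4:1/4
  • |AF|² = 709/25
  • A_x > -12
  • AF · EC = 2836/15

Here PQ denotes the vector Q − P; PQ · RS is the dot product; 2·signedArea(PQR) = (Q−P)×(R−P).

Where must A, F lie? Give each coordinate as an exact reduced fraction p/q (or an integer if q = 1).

1. F_x = -47/3  [F divides EC with EF:FC = 3/4:1/4]
2. F_y = -11  [F divides EC with EF:FC = 3/4:1/4]
   → F = (-47/3, -11)
3. A_x = -169/15  [AF · EC = 2836/15 ∩ 2·signedArea(ADC) = -288/5]
4. A_y = -8  [AF · EC = 2836/15 ∩ 2·signedArea(ADC) = -288/5]
   → A = (-169/15, -8)

A = (-169/15, -8)
F = (-47/3, -11)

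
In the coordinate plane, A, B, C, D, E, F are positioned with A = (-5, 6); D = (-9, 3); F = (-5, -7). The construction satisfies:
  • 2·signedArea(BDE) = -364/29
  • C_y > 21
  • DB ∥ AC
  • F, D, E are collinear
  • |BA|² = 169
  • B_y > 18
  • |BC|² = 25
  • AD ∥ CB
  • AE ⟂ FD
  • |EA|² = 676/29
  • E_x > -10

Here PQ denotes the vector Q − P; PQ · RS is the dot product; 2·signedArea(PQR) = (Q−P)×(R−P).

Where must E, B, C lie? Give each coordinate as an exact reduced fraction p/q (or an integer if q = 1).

1. E_x = -275/29  [F, D, E are collinear ∩ AE ⟂ FD]
2. E_y = 122/29  [F, D, E are collinear ∩ AE ⟂ FD]
   → E = (-275/29, 122/29)
3. B_x = -5  [line -35/29·x + -14/29·y + 91/29 = 0 ∩ |BA|² = 169]
4. B_y = 19  [line -35/29·x + -14/29·y + 91/29 = 0 ∩ |BA|² = 169]
   → B = (-5, 19)
5. C_x = -1  [AD ∥ CB ∩ DB ∥ AC]
6. C_y = 22  [AD ∥ CB ∩ DB ∥ AC]
   → C = (-1, 22)

B = (-5, 19)
C = (-1, 22)
E = (-275/29, 122/29)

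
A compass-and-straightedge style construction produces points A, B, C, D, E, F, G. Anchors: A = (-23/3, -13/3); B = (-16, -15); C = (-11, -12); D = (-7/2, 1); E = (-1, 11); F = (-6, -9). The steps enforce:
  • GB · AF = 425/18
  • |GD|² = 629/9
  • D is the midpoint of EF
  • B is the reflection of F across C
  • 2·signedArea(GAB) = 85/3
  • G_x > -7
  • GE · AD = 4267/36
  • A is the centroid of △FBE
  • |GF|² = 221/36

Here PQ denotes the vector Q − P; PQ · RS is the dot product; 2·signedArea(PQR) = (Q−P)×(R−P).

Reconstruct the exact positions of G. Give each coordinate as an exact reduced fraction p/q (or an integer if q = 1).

G = (-41/6, -20/3)

1. G_x = -41/6  [GE · AD = 4267/36 ∩ GB · AF = 425/18]
2. G_y = -20/3  [GE · AD = 4267/36 ∩ GB · AF = 425/18]
   → G = (-41/6, -20/3)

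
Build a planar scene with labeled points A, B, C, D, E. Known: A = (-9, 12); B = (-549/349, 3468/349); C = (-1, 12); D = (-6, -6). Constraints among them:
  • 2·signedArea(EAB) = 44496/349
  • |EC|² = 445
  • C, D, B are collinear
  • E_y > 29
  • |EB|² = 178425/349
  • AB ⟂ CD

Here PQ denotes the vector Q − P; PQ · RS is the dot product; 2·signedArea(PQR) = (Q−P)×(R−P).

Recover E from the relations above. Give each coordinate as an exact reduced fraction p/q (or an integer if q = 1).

1. E_x = -12  [line 720/349·x + 2592/349·y + -69120/349 = 0 ∩ |EB|² = 178425/349]
2. E_y = 30  [line 720/349·x + 2592/349·y + -69120/349 = 0 ∩ |EB|² = 178425/349]
   → E = (-12, 30)

E = (-12, 30)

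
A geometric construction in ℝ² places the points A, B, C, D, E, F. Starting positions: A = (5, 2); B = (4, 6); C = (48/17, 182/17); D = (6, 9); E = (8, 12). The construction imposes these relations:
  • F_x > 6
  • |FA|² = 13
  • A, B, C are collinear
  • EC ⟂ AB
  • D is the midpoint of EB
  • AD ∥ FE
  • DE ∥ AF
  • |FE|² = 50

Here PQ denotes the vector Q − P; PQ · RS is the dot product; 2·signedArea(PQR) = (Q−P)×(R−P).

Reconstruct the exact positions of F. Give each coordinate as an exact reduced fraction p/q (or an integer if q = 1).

1. F_x = 7  [AD ∥ FE ∩ DE ∥ AF]
2. F_y = 5  [AD ∥ FE ∩ DE ∥ AF]
   → F = (7, 5)

F = (7, 5)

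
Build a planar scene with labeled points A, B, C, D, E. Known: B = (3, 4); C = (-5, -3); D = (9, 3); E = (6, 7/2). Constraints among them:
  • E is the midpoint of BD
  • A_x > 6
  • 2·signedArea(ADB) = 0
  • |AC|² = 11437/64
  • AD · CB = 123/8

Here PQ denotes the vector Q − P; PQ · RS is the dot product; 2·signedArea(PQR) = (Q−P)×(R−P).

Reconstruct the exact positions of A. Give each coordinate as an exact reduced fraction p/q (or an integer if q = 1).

A = (27/4, 27/8)

1. A_x = 27/4  [2·signedArea(ADB) = 0 ∩ AD · CB = 123/8]
2. A_y = 27/8  [2·signedArea(ADB) = 0 ∩ AD · CB = 123/8]
   → A = (27/4, 27/8)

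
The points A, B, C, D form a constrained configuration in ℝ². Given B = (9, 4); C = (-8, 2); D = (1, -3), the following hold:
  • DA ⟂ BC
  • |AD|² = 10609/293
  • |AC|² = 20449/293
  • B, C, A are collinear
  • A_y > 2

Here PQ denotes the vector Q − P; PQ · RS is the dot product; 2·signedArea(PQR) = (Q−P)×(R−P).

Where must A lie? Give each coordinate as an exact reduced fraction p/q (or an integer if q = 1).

A = (87/293, 872/293)

1. A_x = 87/293  [B, C, A are collinear ∩ DA ⟂ BC]
2. A_y = 872/293  [B, C, A are collinear ∩ DA ⟂ BC]
   → A = (87/293, 872/293)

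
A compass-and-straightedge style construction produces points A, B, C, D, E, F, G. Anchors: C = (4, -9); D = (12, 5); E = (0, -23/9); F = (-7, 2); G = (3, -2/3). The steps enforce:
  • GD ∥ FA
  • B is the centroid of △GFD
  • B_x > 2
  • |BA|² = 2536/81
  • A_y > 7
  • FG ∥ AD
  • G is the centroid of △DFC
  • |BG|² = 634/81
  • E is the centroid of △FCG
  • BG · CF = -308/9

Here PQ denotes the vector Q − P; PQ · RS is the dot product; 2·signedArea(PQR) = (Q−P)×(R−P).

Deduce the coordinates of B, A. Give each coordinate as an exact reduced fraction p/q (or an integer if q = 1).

1. B_x = 8/3  [B is the centroid of △GFD]
2. B_y = 19/9  [B is the centroid of △GFD]
   → B = (8/3, 19/9)
3. A_x = 2  [FG ∥ AD ∩ GD ∥ FA]
4. A_y = 23/3  [FG ∥ AD ∩ GD ∥ FA]
   → A = (2, 23/3)

A = (2, 23/3)
B = (8/3, 19/9)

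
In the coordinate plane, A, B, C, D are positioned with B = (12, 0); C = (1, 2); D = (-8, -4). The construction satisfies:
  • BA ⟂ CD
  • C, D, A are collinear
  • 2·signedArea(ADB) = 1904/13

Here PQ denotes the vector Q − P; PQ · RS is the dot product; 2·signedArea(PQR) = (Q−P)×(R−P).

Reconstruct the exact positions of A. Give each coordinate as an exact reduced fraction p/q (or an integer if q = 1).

A = (100/13, 84/13)

1. A_x = 100/13  [C, D, A are collinear ∩ BA ⟂ CD]
2. A_y = 84/13  [C, D, A are collinear ∩ BA ⟂ CD]
   → A = (100/13, 84/13)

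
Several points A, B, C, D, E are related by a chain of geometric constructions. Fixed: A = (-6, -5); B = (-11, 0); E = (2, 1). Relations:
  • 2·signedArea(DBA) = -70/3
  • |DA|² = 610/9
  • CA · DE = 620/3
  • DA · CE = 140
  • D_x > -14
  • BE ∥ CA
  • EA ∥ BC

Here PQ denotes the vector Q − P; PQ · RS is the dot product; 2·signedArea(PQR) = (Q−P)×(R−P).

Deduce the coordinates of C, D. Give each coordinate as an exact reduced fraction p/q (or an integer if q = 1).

1. C_x = -19  [BE ∥ CA ∩ EA ∥ BC]
2. C_y = -6  [BE ∥ CA ∩ EA ∥ BC]
   → C = (-19, -6)
3. D_x = -41/3  [2·signedArea(DBA) = -70/3 ∩ DA · CE = 140]
4. D_y = -2  [2·signedArea(DBA) = -70/3 ∩ DA · CE = 140]
   → D = (-41/3, -2)

C = (-19, -6)
D = (-41/3, -2)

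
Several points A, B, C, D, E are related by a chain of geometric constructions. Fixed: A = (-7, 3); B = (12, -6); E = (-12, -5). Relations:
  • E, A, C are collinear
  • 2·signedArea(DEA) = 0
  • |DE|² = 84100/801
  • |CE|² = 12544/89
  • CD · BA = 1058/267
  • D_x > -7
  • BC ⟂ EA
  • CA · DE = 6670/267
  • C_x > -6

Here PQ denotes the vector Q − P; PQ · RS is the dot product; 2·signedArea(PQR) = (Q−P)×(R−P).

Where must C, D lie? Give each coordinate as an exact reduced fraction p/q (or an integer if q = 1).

1. C_x = -508/89  [E, A, C are collinear ∩ BC ⟂ EA]
2. C_y = 451/89  [E, A, C are collinear ∩ BC ⟂ EA]
   → C = (-508/89, 451/89)
3. D_x = -1754/267  [2·signedArea(DEA) = 0 ∩ CD · BA = 1058/267]
4. D_y = 985/267  [2·signedArea(DEA) = 0 ∩ CD · BA = 1058/267]
   → D = (-1754/267, 985/267)

C = (-508/89, 451/89)
D = (-1754/267, 985/267)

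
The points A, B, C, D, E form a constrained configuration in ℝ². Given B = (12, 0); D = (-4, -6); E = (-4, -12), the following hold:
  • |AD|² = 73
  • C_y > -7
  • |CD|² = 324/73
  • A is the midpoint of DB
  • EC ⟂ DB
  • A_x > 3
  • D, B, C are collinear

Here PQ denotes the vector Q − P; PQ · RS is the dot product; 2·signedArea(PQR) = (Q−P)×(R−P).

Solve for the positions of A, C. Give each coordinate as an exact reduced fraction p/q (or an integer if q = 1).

1. A_x = 4  [A is the midpoint of DB]
2. A_y = -3  [A is the midpoint of DB]
   → A = (4, -3)
3. C_x = -436/73  [D, B, C are collinear ∩ EC ⟂ DB]
4. C_y = -492/73  [D, B, C are collinear ∩ EC ⟂ DB]
   → C = (-436/73, -492/73)

A = (4, -3)
C = (-436/73, -492/73)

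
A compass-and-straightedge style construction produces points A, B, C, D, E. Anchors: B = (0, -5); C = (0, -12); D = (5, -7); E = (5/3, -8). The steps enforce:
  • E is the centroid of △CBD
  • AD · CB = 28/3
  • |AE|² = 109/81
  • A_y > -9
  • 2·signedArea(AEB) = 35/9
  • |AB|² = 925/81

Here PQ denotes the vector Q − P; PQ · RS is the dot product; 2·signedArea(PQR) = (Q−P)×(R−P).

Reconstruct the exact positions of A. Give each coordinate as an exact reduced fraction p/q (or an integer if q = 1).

A = (5/9, -25/3)

1. A_x = 5/9  [AD · CB = 28/3 ∩ 2·signedArea(AEB) = 35/9]
2. A_y = -25/3  [AD · CB = 28/3 ∩ 2·signedArea(AEB) = 35/9]
   → A = (5/9, -25/3)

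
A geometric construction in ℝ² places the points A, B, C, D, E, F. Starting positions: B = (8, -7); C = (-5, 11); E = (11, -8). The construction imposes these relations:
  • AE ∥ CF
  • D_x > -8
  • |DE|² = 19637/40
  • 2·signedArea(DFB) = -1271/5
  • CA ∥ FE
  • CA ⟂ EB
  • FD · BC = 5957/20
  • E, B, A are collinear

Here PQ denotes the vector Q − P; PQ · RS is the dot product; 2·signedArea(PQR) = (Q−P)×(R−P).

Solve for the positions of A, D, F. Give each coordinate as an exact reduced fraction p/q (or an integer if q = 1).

A = (-91/10, -13/10)
D = (-141/20, 97/20)
F = (151/10, 43/10)

1. A_x = -91/10  [E, B, A are collinear ∩ CA ⟂ EB]
2. A_y = -13/10  [E, B, A are collinear ∩ CA ⟂ EB]
   → A = (-91/10, -13/10)
3. F_x = 151/10  [CA ∥ FE ∩ AE ∥ CF]
4. F_y = 43/10  [CA ∥ FE ∩ AE ∥ CF]
   → F = (151/10, 43/10)
5. D_x = -141/20  [2·signedArea(DFB) = -1271/5 ∩ FD · BC = 5957/20]
6. D_y = 97/20  [2·signedArea(DFB) = -1271/5 ∩ FD · BC = 5957/20]
   → D = (-141/20, 97/20)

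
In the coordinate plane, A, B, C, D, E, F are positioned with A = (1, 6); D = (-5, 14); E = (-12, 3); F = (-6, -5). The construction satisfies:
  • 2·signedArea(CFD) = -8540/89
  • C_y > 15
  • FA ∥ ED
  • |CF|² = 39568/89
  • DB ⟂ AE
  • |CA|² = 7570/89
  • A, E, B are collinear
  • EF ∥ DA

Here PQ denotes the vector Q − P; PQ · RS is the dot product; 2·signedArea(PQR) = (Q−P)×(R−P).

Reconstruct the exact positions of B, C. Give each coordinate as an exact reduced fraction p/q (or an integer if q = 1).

B = (-262/89, 453/89)
C = (10/89, 1351/89)

1. B_x = -262/89  [A, E, B are collinear ∩ DB ⟂ AE]
2. B_y = 453/89  [A, E, B are collinear ∩ DB ⟂ AE]
   → B = (-262/89, 453/89)
3. C_x = 10/89  [line -19·x + 1·y + -1161/89 = 0 ∩ |CA|² = 7570/89]
4. C_y = 1351/89  [line -19·x + 1·y + -1161/89 = 0 ∩ |CA|² = 7570/89]
   → C = (10/89, 1351/89)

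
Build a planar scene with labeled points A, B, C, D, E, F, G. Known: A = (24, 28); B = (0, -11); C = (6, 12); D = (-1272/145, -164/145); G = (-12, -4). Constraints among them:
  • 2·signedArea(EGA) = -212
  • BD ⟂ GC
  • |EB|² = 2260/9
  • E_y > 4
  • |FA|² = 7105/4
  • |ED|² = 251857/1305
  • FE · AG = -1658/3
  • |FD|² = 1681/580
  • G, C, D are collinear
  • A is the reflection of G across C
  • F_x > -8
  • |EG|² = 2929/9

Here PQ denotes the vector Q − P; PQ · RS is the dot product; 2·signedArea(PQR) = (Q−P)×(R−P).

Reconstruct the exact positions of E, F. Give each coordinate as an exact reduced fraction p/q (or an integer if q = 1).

1. E_x = 4  [line -32·x + 36·y + -28 = 0 ∩ |EB|² = 2260/9]
2. E_y = 13/3  [line -32·x + 36·y + -28 = 0 ∩ |EB|² = 2260/9]
   → E = (4, 13/3)
3. F_x = -15/2  [line 36·x + 32·y + 270 = 0 ∩ |FD|² = 1681/580]
4. F_y = 0  [line 36·x + 32·y + 270 = 0 ∩ |FD|² = 1681/580]
   → F = (-15/2, 0)

E = (4, 13/3)
F = (-15/2, 0)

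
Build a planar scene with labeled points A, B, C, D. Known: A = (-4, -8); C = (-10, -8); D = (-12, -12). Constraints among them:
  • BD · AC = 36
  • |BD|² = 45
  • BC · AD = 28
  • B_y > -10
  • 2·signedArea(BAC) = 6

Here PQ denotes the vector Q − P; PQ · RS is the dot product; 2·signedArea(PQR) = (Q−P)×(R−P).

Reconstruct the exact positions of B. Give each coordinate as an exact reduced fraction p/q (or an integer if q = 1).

1. B_x = -6  [BC · AD = 28 ∩ 2·signedArea(BAC) = 6]
2. B_y = -9  [BC · AD = 28 ∩ 2·signedArea(BAC) = 6]
   → B = (-6, -9)

B = (-6, -9)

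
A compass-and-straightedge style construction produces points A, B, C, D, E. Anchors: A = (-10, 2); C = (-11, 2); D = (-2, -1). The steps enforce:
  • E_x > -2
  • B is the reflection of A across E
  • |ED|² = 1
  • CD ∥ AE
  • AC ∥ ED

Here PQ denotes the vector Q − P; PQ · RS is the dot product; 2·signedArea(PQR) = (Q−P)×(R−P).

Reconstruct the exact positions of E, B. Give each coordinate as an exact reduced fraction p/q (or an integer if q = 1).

B = (8, -4)
E = (-1, -1)

1. E_x = -1  [AC ∥ ED ∩ CD ∥ AE]
2. E_y = -1  [AC ∥ ED ∩ CD ∥ AE]
   → E = (-1, -1)
3. B_x = 8  [B is the reflection of A across E]
4. B_y = -4  [B is the reflection of A across E]
   → B = (8, -4)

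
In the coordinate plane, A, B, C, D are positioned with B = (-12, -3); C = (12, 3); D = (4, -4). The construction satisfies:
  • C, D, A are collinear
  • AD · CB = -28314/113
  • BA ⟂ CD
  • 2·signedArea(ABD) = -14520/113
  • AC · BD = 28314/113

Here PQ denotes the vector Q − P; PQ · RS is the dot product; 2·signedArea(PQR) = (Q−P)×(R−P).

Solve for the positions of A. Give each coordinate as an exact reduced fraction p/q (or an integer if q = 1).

A = (-516/113, -1299/113)

1. A_x = -516/113  [C, D, A are collinear ∩ BA ⟂ CD]
2. A_y = -1299/113  [C, D, A are collinear ∩ BA ⟂ CD]
   → A = (-516/113, -1299/113)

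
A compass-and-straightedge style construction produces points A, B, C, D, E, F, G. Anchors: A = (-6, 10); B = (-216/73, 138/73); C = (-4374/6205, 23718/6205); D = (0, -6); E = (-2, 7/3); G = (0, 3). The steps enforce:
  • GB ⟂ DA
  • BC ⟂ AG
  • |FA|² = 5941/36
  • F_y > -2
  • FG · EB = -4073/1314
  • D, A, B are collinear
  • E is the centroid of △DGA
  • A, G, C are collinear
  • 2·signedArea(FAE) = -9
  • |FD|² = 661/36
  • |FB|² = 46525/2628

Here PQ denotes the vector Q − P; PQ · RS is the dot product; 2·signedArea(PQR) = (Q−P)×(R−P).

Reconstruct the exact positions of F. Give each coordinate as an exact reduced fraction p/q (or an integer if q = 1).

1. F_x = -1  [FG · EB = -4073/1314 ∩ 2·signedArea(FAE) = -9]
2. F_y = -11/6  [FG · EB = -4073/1314 ∩ 2·signedArea(FAE) = -9]
   → F = (-1, -11/6)

F = (-1, -11/6)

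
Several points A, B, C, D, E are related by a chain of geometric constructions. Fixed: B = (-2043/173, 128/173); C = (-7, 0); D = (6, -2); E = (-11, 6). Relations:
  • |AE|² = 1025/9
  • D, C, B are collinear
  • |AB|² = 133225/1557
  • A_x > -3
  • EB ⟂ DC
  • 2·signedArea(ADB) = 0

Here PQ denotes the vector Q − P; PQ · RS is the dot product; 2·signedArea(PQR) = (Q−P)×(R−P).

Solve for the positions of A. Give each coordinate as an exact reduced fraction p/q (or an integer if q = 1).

A = (-8/3, -2/3)

1. A_x = -8/3  [line -474/173·x + -3081/173·y + -3318/173 = 0 ∩ |AE|² = 1025/9]
2. A_y = -2/3  [line -474/173·x + -3081/173·y + -3318/173 = 0 ∩ |AE|² = 1025/9]
   → A = (-8/3, -2/3)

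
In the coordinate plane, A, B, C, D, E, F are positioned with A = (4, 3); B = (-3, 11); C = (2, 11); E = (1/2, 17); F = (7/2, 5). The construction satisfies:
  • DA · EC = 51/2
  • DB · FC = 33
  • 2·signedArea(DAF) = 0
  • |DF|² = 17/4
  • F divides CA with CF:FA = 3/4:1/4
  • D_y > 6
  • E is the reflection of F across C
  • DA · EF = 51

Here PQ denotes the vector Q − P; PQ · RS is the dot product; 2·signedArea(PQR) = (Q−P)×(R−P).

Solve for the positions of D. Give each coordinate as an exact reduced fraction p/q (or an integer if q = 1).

D = (3, 7)

1. D_x = 3  [2·signedArea(DAF) = 0 ∩ DA · EC = 51/2]
2. D_y = 7  [2·signedArea(DAF) = 0 ∩ DA · EC = 51/2]
   → D = (3, 7)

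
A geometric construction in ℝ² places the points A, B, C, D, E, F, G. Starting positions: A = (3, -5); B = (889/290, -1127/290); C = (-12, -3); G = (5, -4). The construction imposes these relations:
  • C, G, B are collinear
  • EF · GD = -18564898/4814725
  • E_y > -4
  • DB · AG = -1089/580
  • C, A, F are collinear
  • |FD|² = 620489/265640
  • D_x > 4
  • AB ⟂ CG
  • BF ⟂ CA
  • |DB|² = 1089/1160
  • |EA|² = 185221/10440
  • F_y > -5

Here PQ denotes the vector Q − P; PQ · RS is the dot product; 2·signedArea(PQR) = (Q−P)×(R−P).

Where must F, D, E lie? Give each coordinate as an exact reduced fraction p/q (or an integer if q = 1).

D = (2339/580, -2287/580)
E = (-1721/1740, -6347/1740)
F = (38763/13282, -165664/33205)

1. F_x = 38763/13282  [C, A, F are collinear ∩ BF ⟂ CA]
2. F_y = -165664/33205  [C, A, F are collinear ∩ BF ⟂ CA]
   → F = (38763/13282, -165664/33205)
3. D_x = 2339/580  [line -2·x + -1·y + 2391/580 = 0 ∩ |DB|² = 1089/1160]
4. D_y = -2287/580  [line -2·x + -1·y + 2391/580 = 0 ∩ |DB|² = 1089/1160]
   → D = (2339/580, -2287/580)
5. E_x = -1721/1740  [line 561/580·x + -33/580·y + 869/1160 = 0 ∩ |EA|² = 185221/10440]
6. E_y = -6347/1740  [line 561/580·x + -33/580·y + 869/1160 = 0 ∩ |EA|² = 185221/10440]
   → E = (-1721/1740, -6347/1740)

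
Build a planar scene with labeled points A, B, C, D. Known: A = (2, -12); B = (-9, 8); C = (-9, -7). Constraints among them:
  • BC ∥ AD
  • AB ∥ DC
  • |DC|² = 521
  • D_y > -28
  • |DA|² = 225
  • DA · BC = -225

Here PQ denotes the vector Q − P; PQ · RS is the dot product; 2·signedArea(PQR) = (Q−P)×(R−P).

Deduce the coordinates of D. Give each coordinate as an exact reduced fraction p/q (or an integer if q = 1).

1. D_x = 2  [AB ∥ DC ∩ BC ∥ AD]
2. D_y = -27  [AB ∥ DC ∩ BC ∥ AD]
   → D = (2, -27)

D = (2, -27)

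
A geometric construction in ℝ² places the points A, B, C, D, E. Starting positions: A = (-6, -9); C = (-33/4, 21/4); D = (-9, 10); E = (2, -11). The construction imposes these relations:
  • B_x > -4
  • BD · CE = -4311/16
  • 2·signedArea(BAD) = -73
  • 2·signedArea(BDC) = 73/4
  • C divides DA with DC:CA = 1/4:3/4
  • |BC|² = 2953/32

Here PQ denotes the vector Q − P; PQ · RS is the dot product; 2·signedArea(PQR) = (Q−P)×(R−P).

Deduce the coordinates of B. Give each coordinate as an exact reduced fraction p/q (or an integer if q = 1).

1. B_x = -25/8  [BD · CE = -4311/16 ∩ 2·signedArea(BDC) = 73/4]
2. B_y = -23/8  [BD · CE = -4311/16 ∩ 2·signedArea(BDC) = 73/4]
   → B = (-25/8, -23/8)

B = (-25/8, -23/8)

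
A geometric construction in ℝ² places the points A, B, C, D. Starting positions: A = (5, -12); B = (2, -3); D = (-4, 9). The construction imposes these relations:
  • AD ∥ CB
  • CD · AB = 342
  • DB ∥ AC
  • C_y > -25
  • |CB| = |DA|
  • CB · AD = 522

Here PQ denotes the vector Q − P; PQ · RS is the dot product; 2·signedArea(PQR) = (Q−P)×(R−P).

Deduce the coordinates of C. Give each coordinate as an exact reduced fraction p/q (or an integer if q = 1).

C = (11, -24)

1. C_x = 11  [AD ∥ CB ∩ DB ∥ AC]
2. C_y = -24  [AD ∥ CB ∩ DB ∥ AC]
   → C = (11, -24)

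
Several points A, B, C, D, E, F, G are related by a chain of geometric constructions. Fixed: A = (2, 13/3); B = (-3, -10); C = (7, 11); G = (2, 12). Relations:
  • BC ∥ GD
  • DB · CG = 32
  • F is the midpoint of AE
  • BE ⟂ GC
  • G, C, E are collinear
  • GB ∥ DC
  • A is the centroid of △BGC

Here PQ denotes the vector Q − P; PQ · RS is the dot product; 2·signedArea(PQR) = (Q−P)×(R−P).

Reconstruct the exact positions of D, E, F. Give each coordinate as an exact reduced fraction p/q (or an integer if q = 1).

1. D_x = 12  [GB ∥ DC ∩ BC ∥ GD]
2. D_y = 33  [GB ∥ DC ∩ BC ∥ GD]
   → D = (12, 33)
3. E_x = 37/26  [G, C, E are collinear ∩ BE ⟂ GC]
4. E_y = 315/26  [G, C, E are collinear ∩ BE ⟂ GC]
   → E = (37/26, 315/26)
5. F_x = 89/52  [F is the midpoint of AE]
6. F_y = 1283/156  [F is the midpoint of AE]
   → F = (89/52, 1283/156)

D = (12, 33)
E = (37/26, 315/26)
F = (89/52, 1283/156)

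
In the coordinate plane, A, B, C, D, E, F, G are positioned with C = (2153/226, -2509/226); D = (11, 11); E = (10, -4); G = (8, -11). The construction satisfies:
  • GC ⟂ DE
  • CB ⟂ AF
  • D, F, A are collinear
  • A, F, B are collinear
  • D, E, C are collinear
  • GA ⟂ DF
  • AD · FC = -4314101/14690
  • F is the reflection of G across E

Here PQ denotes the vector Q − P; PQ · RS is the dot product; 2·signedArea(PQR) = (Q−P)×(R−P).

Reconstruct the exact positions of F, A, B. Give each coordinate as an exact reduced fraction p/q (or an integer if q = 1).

1. F_x = 12  [F is the reflection of G across E]
2. F_y = 3  [F is the reflection of G across E]
   → F = (12, 3)
3. A_x = 888/65  [D, F, A are collinear ∩ GA ⟂ DF]
4. A_y = -669/65  [D, F, A are collinear ∩ GA ⟂ DF]
   → A = (888/65, -669/65)
5. B_x = 201217/14690  [A, F, B are collinear ∩ CB ⟂ AF]
6. B_y = -77713/7345  [A, F, B are collinear ∩ CB ⟂ AF]
   → B = (201217/14690, -77713/7345)

A = (888/65, -669/65)
B = (201217/14690, -77713/7345)
F = (12, 3)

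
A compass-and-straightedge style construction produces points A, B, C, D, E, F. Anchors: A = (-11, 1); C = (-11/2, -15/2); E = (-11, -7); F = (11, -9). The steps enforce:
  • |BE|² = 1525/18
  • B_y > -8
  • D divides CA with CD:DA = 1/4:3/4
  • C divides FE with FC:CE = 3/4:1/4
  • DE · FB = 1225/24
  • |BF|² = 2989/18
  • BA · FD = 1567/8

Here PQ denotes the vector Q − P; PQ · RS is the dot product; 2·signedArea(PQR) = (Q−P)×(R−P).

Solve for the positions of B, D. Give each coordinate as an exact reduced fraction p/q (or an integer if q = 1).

1. D_x = -55/8  [D divides CA with CD:DA = 1/4:3/4]
2. D_y = -43/8  [D divides CA with CD:DA = 1/4:3/4]
   → D = (-55/8, -43/8)
3. B_x = -11/6  [BA · FD = 1567/8 ∩ DE · FB = 1225/24]
4. B_y = -47/6  [BA · FD = 1567/8 ∩ DE · FB = 1225/24]
   → B = (-11/6, -47/6)

B = (-11/6, -47/6)
D = (-55/8, -43/8)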